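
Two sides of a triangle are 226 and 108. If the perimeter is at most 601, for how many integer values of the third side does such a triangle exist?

149

Triangle inequality: 118 < x < 334. Perimeter ≤ 601 gives x ≤ 601 − 226 − 108 = 267.
So 118 < x ≤ 267; integers 119 through 267: 149 values.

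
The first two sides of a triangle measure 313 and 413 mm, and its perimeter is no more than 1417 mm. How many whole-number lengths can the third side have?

Triangle inequality: 100 < x < 726. Perimeter ≤ 1417 gives x ≤ 1417 − 313 − 413 = 691.
So 100 < x ≤ 691; integers 101 through 691: 591 values.

591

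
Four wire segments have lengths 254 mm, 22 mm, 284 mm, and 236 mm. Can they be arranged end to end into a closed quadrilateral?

Yes

A quadrilateral exists iff every side is shorter than the sum of the others — equivalently, the longest side is less than the sum of the rest.
Longest side 284 < 512 (sum of the remaining 3), so yes.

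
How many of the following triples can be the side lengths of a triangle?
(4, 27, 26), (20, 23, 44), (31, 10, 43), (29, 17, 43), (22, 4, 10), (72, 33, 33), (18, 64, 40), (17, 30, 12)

2

(4,26,27): 4+26 > 27 → valid
(20,23,44): 20+23 ≤ 44 → not valid
(10,31,43): 10+31 ≤ 43 → not valid
(17,29,43): 17+29 > 43 → valid
(4,10,22): 4+10 ≤ 22 → not valid
(33,33,72): 33+33 ≤ 72 → not valid
(18,40,64): 18+40 ≤ 64 → not valid
(12,17,30): 12+17 ≤ 30 → not valid
2 of the 8 triples form a triangle.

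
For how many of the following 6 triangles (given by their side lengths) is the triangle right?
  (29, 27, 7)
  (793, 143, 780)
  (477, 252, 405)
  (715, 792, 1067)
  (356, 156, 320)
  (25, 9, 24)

(29,27,7): 7²+27² = 778 < 841 = 29² → obtuse
(793,143,780): 143²+780² = 628849 = 793² → right
(477,252,405): 252²+405² = 227529 = 477² → right
(715,792,1067): 715²+792² = 1138489 = 1067² → right
(356,156,320): 156²+320² = 126736 = 356² → right
(25,9,24): 9²+24² = 657 > 625 = 25² → acute
4 of the 6 are right.

4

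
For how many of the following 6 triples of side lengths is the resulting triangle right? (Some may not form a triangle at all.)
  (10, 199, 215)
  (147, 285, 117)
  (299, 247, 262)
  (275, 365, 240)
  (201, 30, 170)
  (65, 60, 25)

2

(10,199,215): 10+199 ≤ 215, not a triangle
(147,285,117): 117+147 ≤ 285, not a triangle
(299,247,262): 247²+262² = 129653 > 89401 = 299² → acute
(275,365,240): 240²+275² = 133225 = 365² → right
(201,30,170): 30+170 ≤ 201, not a triangle
(65,60,25): 25²+60² = 4225 = 65² → right
2 of the 6 are right.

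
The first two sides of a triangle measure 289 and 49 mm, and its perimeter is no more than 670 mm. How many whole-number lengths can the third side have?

Triangle inequality: 240 < x < 338. Perimeter ≤ 670 gives x ≤ 670 − 289 − 49 = 332.
So 240 < x ≤ 332; integers 241 through 332: 92 values.

92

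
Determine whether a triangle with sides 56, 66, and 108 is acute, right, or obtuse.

obtuse

Compare the square of the longest side to the sum of squares of the other two: 56² + 66² = 7492 < 11664 = 108².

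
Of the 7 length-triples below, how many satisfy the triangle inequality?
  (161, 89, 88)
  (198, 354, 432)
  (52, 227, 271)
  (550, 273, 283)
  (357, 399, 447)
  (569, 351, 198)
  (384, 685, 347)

6

(88,89,161): 88+89 > 161 → valid
(198,354,432): 198+354 > 432 → valid
(52,227,271): 52+227 > 271 → valid
(273,283,550): 273+283 > 550 → valid
(357,399,447): 357+399 > 447 → valid
(198,351,569): 198+351 ≤ 569 → not valid
(347,384,685): 347+384 > 685 → valid
6 of the 7 triples form a triangle.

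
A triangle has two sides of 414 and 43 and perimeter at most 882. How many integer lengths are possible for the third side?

54

Triangle inequality: 371 < x < 457. Perimeter ≤ 882 gives x ≤ 882 − 414 − 43 = 425.
So 371 < x ≤ 425; integers 372 through 425: 54 values.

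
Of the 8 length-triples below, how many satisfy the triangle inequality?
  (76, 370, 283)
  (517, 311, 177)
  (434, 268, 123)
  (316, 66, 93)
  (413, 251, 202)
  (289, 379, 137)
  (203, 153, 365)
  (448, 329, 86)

2

(76,283,370): 76+283 ≤ 370 → not valid
(177,311,517): 177+311 ≤ 517 → not valid
(123,268,434): 123+268 ≤ 434 → not valid
(66,93,316): 66+93 ≤ 316 → not valid
(202,251,413): 202+251 > 413 → valid
(137,289,379): 137+289 > 379 → valid
(153,203,365): 153+203 ≤ 365 → not valid
(86,329,448): 86+329 ≤ 448 → not valid
2 of the 8 triples form a triangle.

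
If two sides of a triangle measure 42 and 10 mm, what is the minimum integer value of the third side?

The third side must be strictly greater than |42 − 10| = 32.
The smallest integer above 32 is 33.

33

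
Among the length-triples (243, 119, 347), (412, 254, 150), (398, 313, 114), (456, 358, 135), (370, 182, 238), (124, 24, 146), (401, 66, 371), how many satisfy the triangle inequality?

(119,243,347): 119+243 > 347 → valid
(150,254,412): 150+254 ≤ 412 → not valid
(114,313,398): 114+313 > 398 → valid
(135,358,456): 135+358 > 456 → valid
(182,238,370): 182+238 > 370 → valid
(24,124,146): 24+124 > 146 → valid
(66,371,401): 66+371 > 401 → valid
6 of the 7 triples form a triangle.

6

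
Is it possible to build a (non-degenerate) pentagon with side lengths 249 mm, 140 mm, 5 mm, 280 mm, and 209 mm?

A pentagon exists iff every side is shorter than the sum of the others — equivalently, the longest side is less than the sum of the rest.
Longest side 280 < 603 (sum of the remaining 4), so yes.

Yes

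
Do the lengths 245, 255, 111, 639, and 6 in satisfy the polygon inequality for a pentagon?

No

For a pentagon, each side must be shorter than the sum of the others.
Here the longest side is 639, but the remaining 4 sides sum to only 617.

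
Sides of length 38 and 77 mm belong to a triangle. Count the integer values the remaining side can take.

The third side lies in the open interval (39, 115).
Integers from 40 to 114 inclusive: 114 − 40 + 1 = 75.

75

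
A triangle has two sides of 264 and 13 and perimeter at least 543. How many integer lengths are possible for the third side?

Triangle inequality: 251 < x < 277. Perimeter ≥ 543 gives x ≥ 543 − 264 − 13 = 266.
So 266 ≤ x < 277; integers 266 through 276: 11 values.

11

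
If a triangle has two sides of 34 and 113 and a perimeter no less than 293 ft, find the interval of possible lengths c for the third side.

146 ≤ c < 147 ft

Triangle inequality alone gives 79 < c < 147.
The perimeter condition gives c ≥ 293 − 34 − 113 = 146.
Intersecting the two: 146 ≤ c < 147.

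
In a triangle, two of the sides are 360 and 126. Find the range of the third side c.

234 < c < 486

By the triangle inequality, c must be less than 360 + 126 = 486 and greater than |360 − 126| = 234.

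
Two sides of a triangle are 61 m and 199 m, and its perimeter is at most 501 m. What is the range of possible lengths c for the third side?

Triangle inequality alone gives 138 < c < 260.
The perimeter condition gives c ≤ 501 − 61 − 199 = 241.
Intersecting the two: 138 < c ≤ 241.

138 < c ≤ 241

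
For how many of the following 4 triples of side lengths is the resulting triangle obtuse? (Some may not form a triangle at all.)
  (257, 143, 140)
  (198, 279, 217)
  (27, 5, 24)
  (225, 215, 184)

2

(257,143,140): 140²+143² = 40049 < 66049 = 257² → obtuse
(198,279,217): 198²+217² = 86293 > 77841 = 279² → acute
(27,5,24): 5²+24² = 601 < 729 = 27² → obtuse
(225,215,184): 184²+215² = 80081 > 50625 = 225² → acute
2 of the 4 are obtuse.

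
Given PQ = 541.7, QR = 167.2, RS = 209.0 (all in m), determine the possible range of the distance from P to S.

165.5 ≤ PS ≤ 917.9 m

The maximum is all hops collinear in one direction: 541.7 + 167.2 + 209.0 = 917.9.
The longest hop is 541.7; the others sum to 376.2. Folding the others back against it leaves at least 541.7 − 376.2 = 165.5.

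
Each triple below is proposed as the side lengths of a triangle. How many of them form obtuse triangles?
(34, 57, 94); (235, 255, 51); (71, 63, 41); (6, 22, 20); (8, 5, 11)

(34,57,94): 34+57 ≤ 94, not a triangle
(235,255,51): 51²+235² = 57826 < 65025 = 255² → obtuse
(71,63,41): 41²+63² = 5650 > 5041 = 71² → acute
(6,22,20): 6²+20² = 436 < 484 = 22² → obtuse
(8,5,11): 5²+8² = 89 < 121 = 11² → obtuse
3 of the 5 are obtuse.

3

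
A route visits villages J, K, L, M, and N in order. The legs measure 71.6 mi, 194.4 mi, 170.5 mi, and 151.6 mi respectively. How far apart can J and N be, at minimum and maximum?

0 ≤ JN ≤ 588.1 mi

The maximum is all hops collinear in one direction: 71.6 + 194.4 + 170.5 + 151.6 = 588.1.
The longest hop is 194.4; the others sum to 393.7. Since 194.4 ≤ 393.7, the path can fold back on itself completely, so the minimum distance is 0.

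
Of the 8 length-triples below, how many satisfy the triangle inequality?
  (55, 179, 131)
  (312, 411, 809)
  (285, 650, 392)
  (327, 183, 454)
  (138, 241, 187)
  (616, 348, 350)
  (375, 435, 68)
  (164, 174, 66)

(55,131,179): 55+131 > 179 → valid
(312,411,809): 312+411 ≤ 809 → not valid
(285,392,650): 285+392 > 650 → valid
(183,327,454): 183+327 > 454 → valid
(138,187,241): 138+187 > 241 → valid
(348,350,616): 348+350 > 616 → valid
(68,375,435): 68+375 > 435 → valid
(66,164,174): 66+164 > 174 → valid
7 of the 8 triples form a triangle.

7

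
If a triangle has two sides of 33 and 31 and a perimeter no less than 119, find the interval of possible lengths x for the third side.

Triangle inequality alone gives 2 < x < 64.
The perimeter condition gives x ≥ 119 − 33 − 31 = 55.
Intersecting the two: 55 ≤ x < 64.

55 ≤ x < 64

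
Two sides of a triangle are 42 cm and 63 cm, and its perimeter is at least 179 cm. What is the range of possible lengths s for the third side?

74 ≤ s < 105

Triangle inequality alone gives 21 < s < 105.
The perimeter condition gives s ≥ 179 − 42 − 63 = 74.
Intersecting the two: 74 ≤ s < 105.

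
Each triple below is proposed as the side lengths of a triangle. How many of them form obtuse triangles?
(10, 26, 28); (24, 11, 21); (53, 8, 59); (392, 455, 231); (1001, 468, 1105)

(10,26,28): 10²+26² = 776 < 784 = 28² → obtuse
(24,11,21): 11²+21² = 562 < 576 = 24² → obtuse
(53,8,59): 8²+53² = 2873 < 3481 = 59² → obtuse
(392,455,231): 231²+392² = 207025 = 455² → right
(1001,468,1105): 468²+1001² = 1221025 = 1105² → right
3 of the 5 are obtuse.

3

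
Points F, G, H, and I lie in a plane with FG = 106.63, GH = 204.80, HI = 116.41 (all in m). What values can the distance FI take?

The maximum is all hops collinear in one direction: 106.63 + 204.80 + 116.41 = 427.84.
The longest hop is 204.80; the others sum to 223.04. Since 204.80 ≤ 223.04, the path can fold back on itself completely, so the minimum distance is 0.

0 ≤ FI ≤ 427.84 m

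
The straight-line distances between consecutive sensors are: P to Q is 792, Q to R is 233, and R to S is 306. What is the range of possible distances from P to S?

253 ≤ PS ≤ 1331

The maximum is all hops collinear in one direction: 792 + 233 + 306 = 1331.
The longest hop is 792; the others sum to 539. Folding the others back against it leaves at least 792 − 539 = 253.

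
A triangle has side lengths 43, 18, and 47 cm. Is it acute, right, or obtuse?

obtuse

Compare the square of the longest side to the sum of squares of the other two: 18² + 43² = 2173 < 2209 = 47².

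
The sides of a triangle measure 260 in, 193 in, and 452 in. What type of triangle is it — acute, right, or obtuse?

obtuse

Compare the square of the longest side to the sum of squares of the other two: 193² + 260² = 104849 < 204304 = 452².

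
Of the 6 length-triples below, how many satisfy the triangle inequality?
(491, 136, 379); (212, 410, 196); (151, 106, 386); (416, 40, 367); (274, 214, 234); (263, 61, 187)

(136,379,491): 136+379 > 491 → valid
(196,212,410): 196+212 ≤ 410 → not valid
(106,151,386): 106+151 ≤ 386 → not valid
(40,367,416): 40+367 ≤ 416 → not valid
(214,234,274): 214+234 > 274 → valid
(61,187,263): 61+187 ≤ 263 → not valid
2 of the 6 triples form a triangle.

2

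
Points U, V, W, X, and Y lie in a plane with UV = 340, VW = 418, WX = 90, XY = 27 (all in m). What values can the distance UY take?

0 ≤ UY ≤ 875 m

The maximum is all hops collinear in one direction: 340 + 418 + 90 + 27 = 875.
The longest hop is 418; the others sum to 457. Since 418 ≤ 457, the path can fold back on itself completely, so the minimum distance is 0.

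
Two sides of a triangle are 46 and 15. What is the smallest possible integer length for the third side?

32

The third side must be strictly greater than |46 − 15| = 31.
The smallest integer above 31 is 32.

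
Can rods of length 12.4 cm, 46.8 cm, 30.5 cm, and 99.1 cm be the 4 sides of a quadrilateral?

No

For a quadrilateral, each side must be shorter than the sum of the others.
Here the longest side is 99.1, but the remaining 3 sides sum to only 89.7.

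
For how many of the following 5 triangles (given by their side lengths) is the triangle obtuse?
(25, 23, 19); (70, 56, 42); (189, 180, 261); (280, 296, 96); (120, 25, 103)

1

(25,23,19): 19²+23² = 890 > 625 = 25² → acute
(70,56,42): 42²+56² = 4900 = 70² → right
(189,180,261): 180²+189² = 68121 = 261² → right
(280,296,96): 96²+280² = 87616 = 296² → right
(120,25,103): 25²+103² = 11234 < 14400 = 120² → obtuse
1 of the 5 is obtuse.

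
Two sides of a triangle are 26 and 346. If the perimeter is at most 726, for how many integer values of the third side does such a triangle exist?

Triangle inequality: 320 < x < 372. Perimeter ≤ 726 gives x ≤ 726 − 26 − 346 = 354.
So 320 < x ≤ 354; integers 321 through 354: 34 values.

34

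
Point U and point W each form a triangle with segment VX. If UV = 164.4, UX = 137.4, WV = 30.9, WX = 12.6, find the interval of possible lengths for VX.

27.0 < VX < 43.5

From triangle UVX: |164.4 − 137.4| < VX < 164.4 + 137.4, i.e. 27.0 < VX < 301.8.
From triangle WVX: 18.3 < VX < 43.5.
Both must hold, so VX lies in the intersection.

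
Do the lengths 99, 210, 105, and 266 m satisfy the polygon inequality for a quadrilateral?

Yes

A quadrilateral exists iff every side is shorter than the sum of the others — equivalently, the longest side is less than the sum of the rest.
Longest side 266 < 414 (sum of the remaining 3), so yes.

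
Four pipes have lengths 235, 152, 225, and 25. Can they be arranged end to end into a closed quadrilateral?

Yes

A quadrilateral exists iff every side is shorter than the sum of the others — equivalently, the longest side is less than the sum of the rest.
Longest side 235 < 402 (sum of the remaining 3), so yes.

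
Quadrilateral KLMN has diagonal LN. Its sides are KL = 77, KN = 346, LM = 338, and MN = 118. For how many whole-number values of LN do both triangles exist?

153

From triangle KLN: 269 < LN < 423.
From triangle MLN: 220 < LN < 456.
Intersection: 269 < LN < 423, so integers 270 through 422: 153 values.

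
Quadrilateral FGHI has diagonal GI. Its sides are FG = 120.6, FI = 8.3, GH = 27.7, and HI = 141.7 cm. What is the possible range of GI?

114.0 < GI < 128.9

From triangle FGI: |120.6 − 8.3| < GI < 120.6 + 8.3, i.e. 112.3 < GI < 128.9.
From triangle HGI: 114.0 < GI < 169.4.
Both must hold, so GI lies in the intersection.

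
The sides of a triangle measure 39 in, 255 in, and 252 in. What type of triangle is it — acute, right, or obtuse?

Compare the square of the longest side to the sum of squares of the other two: 39² + 252² = 65025 = 255².

right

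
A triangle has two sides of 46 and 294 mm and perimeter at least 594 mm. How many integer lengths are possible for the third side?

86

Triangle inequality: 248 < x < 340. Perimeter ≥ 594 gives x ≥ 594 − 46 − 294 = 254.
So 254 ≤ x < 340; integers 254 through 339: 86 values.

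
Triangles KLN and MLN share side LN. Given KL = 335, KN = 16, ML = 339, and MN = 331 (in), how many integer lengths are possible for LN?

31

From triangle KLN: 319 < LN < 351.
From triangle MLN: 8 < LN < 670.
Intersection: 319 < LN < 351, so integers 320 through 350: 31 values.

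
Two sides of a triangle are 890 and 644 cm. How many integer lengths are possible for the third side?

1287

The third side lies in the open interval (246, 1534).
Integers from 247 to 1533 inclusive: 1533 − 247 + 1 = 1287.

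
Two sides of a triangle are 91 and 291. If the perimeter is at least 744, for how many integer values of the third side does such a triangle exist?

Triangle inequality: 200 < x < 382. Perimeter ≥ 744 gives x ≥ 744 − 91 − 291 = 362.
So 362 ≤ x < 382; integers 362 through 381: 20 values.

20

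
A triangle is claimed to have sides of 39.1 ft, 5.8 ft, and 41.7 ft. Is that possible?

Yes

The longest side is 41.7, and the other two sum to 44.9.
Since 44.9 > 41.7, the triangle inequality holds.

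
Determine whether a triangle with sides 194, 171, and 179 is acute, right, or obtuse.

acute

Compare the square of the longest side to the sum of squares of the other two: 171² + 179² = 61282 > 37636 = 194².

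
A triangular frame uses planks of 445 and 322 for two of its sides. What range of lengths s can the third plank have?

By the triangle inequality, s must be less than 445 + 322 = 767 and greater than |445 − 322| = 123.

123 < s < 767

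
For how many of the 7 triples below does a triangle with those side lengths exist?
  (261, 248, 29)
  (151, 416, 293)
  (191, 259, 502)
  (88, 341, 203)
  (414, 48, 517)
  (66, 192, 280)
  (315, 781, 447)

2

(29,248,261): 29+248 > 261 → valid
(151,293,416): 151+293 > 416 → valid
(191,259,502): 191+259 ≤ 502 → not valid
(88,203,341): 88+203 ≤ 341 → not valid
(48,414,517): 48+414 ≤ 517 → not valid
(66,192,280): 66+192 ≤ 280 → not valid
(315,447,781): 315+447 ≤ 781 → not valid
2 of the 7 triples form a triangle.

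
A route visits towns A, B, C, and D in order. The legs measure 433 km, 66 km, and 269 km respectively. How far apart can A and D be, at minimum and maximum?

The maximum is all hops collinear in one direction: 433 + 66 + 269 = 768.
The longest hop is 433; the others sum to 335. Folding the others back against it leaves at least 433 − 335 = 98.

98 ≤ AD ≤ 768 km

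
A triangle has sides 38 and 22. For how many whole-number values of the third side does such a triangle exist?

43

The third side lies in the open interval (16, 60).
Integers from 17 to 59 inclusive: 59 − 17 + 1 = 43.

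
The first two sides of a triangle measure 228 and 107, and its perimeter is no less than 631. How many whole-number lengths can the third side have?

Triangle inequality: 121 < x < 335. Perimeter ≥ 631 gives x ≥ 631 − 228 − 107 = 296.
So 296 ≤ x < 335; integers 296 through 334: 39 values.

39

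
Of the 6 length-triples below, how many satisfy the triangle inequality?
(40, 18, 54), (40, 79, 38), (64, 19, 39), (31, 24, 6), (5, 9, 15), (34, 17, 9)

(18,40,54): 18+40 > 54 → valid
(38,40,79): 38+40 ≤ 79 → not valid
(19,39,64): 19+39 ≤ 64 → not valid
(6,24,31): 6+24 ≤ 31 → not valid
(5,9,15): 5+9 ≤ 15 → not valid
(9,17,34): 9+17 ≤ 34 → not valid
1 of the 6 triples forms a triangle.

1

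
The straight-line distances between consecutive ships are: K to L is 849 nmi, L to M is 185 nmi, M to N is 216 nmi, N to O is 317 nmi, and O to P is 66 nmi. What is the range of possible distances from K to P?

The maximum is all hops collinear in one direction: 849 + 185 + 216 + 317 + 66 = 1633.
The longest hop is 849; the others sum to 784. Folding the others back against it leaves at least 849 − 784 = 65.

65 ≤ KP ≤ 1633 nmi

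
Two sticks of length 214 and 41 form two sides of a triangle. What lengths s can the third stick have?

173 < s < 255

By the triangle inequality, s must be less than 214 + 41 = 255 and greater than |214 − 41| = 173.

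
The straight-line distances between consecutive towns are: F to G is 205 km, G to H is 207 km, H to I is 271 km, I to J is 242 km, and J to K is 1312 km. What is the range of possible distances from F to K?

The maximum is all hops collinear in one direction: 205 + 207 + 271 + 242 + 1312 = 2237.
The longest hop is 1312; the others sum to 925. Folding the others back against it leaves at least 1312 − 925 = 387.

387 ≤ FK ≤ 2237 km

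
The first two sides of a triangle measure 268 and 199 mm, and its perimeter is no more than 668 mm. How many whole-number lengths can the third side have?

132

Triangle inequality: 69 < x < 467. Perimeter ≤ 668 gives x ≤ 668 − 268 − 199 = 201.
So 69 < x ≤ 201; integers 70 through 201: 132 values.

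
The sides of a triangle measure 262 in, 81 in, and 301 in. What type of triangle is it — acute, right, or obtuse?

obtuse

Compare the square of the longest side to the sum of squares of the other two: 81² + 262² = 75205 < 90601 = 301².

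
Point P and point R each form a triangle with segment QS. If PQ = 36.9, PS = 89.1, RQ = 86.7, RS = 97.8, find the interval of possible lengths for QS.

From triangle PQS: |36.9 − 89.1| < QS < 36.9 + 89.1, i.e. 52.2 < QS < 126.0.
From triangle RQS: 11.1 < QS < 184.5.
Both must hold, so QS lies in the intersection.

52.2 < QS < 126.0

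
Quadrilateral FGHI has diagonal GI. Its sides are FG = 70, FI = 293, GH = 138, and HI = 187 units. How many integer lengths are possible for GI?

From triangle FGI: 223 < GI < 363.
From triangle HGI: 49 < GI < 325.
Intersection: 223 < GI < 325, so integers 224 through 324: 101 values.

101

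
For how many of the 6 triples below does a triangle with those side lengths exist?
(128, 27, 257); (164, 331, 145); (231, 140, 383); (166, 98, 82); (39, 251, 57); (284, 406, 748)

1

(27,128,257): 27+128 ≤ 257 → not valid
(145,164,331): 145+164 ≤ 331 → not valid
(140,231,383): 140+231 ≤ 383 → not valid
(82,98,166): 82+98 > 166 → valid
(39,57,251): 39+57 ≤ 251 → not valid
(284,406,748): 284+406 ≤ 748 → not valid
1 of the 6 triples forms a triangle.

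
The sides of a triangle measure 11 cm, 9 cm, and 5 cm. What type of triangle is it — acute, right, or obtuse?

obtuse

Compare the square of the longest side to the sum of squares of the other two: 5² + 9² = 106 < 121 = 11².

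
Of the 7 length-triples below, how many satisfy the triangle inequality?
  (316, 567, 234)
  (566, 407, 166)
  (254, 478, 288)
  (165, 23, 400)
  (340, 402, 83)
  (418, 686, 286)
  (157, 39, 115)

4

(234,316,567): 234+316 ≤ 567 → not valid
(166,407,566): 166+407 > 566 → valid
(254,288,478): 254+288 > 478 → valid
(23,165,400): 23+165 ≤ 400 → not valid
(83,340,402): 83+340 > 402 → valid
(286,418,686): 286+418 > 686 → valid
(39,115,157): 39+115 ≤ 157 → not valid
4 of the 7 triples form a triangle.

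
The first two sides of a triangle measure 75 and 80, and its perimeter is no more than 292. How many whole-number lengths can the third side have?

Triangle inequality: 5 < x < 155. Perimeter ≤ 292 gives x ≤ 292 − 75 − 80 = 137.
So 5 < x ≤ 137; integers 6 through 137: 132 values.

132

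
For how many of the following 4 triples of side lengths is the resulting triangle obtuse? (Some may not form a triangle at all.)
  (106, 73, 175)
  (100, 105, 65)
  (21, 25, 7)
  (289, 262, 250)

2

(106,73,175): 73²+106² = 16565 < 30625 = 175² → obtuse
(100,105,65): 65²+100² = 14225 > 11025 = 105² → acute
(21,25,7): 7²+21² = 490 < 625 = 25² → obtuse
(289,262,250): 250²+262² = 131144 > 83521 = 289² → acute
2 of the 4 are obtuse.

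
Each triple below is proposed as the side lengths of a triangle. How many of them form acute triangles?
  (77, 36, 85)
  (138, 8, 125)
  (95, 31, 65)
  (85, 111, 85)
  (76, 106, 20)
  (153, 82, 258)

(77,36,85): 36²+77² = 7225 = 85² → right
(138,8,125): 8+125 ≤ 138, not a triangle
(95,31,65): 31²+65² = 5186 < 9025 = 95² → obtuse
(85,111,85): 85²+85² = 14450 > 12321 = 111² → acute
(76,106,20): 20+76 ≤ 106, not a triangle
(153,82,258): 82+153 ≤ 258, not a triangle
1 of the 6 is acute.

1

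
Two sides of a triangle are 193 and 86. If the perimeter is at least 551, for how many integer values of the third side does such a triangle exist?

Triangle inequality: 107 < x < 279. Perimeter ≥ 551 gives x ≥ 551 − 193 − 86 = 272.
So 272 ≤ x < 279; integers 272 through 278: 7 values.

7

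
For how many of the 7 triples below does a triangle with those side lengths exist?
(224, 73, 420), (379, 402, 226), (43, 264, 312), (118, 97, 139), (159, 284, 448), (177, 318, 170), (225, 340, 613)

(73,224,420): 73+224 ≤ 420 → not valid
(226,379,402): 226+379 > 402 → valid
(43,264,312): 43+264 ≤ 312 → not valid
(97,118,139): 97+118 > 139 → valid
(159,284,448): 159+284 ≤ 448 → not valid
(170,177,318): 170+177 > 318 → valid
(225,340,613): 225+340 ≤ 613 → not valid
3 of the 7 triples form a triangle.

3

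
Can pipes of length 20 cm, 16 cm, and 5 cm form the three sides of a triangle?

The longest side is 20, and the other two sum to 21.
Since 21 > 20, the triangle inequality holds.

Yes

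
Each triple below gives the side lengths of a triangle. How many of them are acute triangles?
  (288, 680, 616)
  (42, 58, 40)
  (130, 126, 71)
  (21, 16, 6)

1

(288,680,616): 288²+616² = 462400 = 680² → right
(42,58,40): 40²+42² = 3364 = 58² → right
(130,126,71): 71²+126² = 20917 > 16900 = 130² → acute
(21,16,6): 6²+16² = 292 < 441 = 21² → obtuse
1 of the 4 is acute.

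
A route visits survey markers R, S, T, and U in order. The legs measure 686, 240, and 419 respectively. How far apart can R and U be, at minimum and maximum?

27 ≤ RU ≤ 1345

The maximum is all hops collinear in one direction: 686 + 240 + 419 = 1345.
The longest hop is 686; the others sum to 659. Folding the others back against it leaves at least 686 − 659 = 27.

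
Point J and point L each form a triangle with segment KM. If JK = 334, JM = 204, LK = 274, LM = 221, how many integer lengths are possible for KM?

364

From triangle JKM: 130 < KM < 538.
From triangle LKM: 53 < KM < 495.
Intersection: 130 < KM < 495, so integers 131 through 494: 364 values.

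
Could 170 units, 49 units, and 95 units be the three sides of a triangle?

No

The longest side is 170, but the other two sum to only 144.
144 < 170, so the triangle inequality fails.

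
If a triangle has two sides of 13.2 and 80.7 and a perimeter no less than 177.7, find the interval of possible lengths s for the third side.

Triangle inequality alone gives 67.5 < s < 93.9.
The perimeter condition gives s ≥ 177.7 − 13.2 − 80.7 = 83.8.
Intersecting the two: 83.8 ≤ s < 93.9.

83.8 ≤ s < 93.9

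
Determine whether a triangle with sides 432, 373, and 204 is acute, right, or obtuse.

Compare the square of the longest side to the sum of squares of the other two: 204² + 373² = 180745 < 186624 = 432².

obtuse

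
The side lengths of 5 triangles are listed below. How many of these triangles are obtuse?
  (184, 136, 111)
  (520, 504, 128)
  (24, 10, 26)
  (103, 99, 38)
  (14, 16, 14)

(184,136,111): 111²+136² = 30817 < 33856 = 184² → obtuse
(520,504,128): 128²+504² = 270400 = 520² → right
(24,10,26): 10²+24² = 676 = 26² → right
(103,99,38): 38²+99² = 11245 > 10609 = 103² → acute
(14,16,14): 14²+14² = 392 > 256 = 16² → acute
1 of the 5 is obtuse.

1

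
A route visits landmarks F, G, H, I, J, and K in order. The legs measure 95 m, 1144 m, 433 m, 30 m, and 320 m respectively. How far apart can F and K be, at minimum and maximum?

The maximum is all hops collinear in one direction: 95 + 1144 + 433 + 30 + 320 = 2022.
The longest hop is 1144; the others sum to 878. Folding the others back against it leaves at least 1144 − 878 = 266.

266 ≤ FK ≤ 2022 m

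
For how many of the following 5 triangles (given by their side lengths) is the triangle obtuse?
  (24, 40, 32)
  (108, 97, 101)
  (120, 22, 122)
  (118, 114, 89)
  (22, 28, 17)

1

(24,40,32): 24²+32² = 1600 = 40² → right
(108,97,101): 97²+101² = 19610 > 11664 = 108² → acute
(120,22,122): 22²+120² = 14884 = 122² → right
(118,114,89): 89²+114² = 20917 > 13924 = 118² → acute
(22,28,17): 17²+22² = 773 < 784 = 28² → obtuse
1 of the 5 is obtuse.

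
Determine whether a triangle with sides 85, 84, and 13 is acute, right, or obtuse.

right

Compare the square of the longest side to the sum of squares of the other two: 13² + 84² = 7225 = 85².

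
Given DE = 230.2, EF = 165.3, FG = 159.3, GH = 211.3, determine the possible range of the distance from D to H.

The maximum is all hops collinear in one direction: 230.2 + 165.3 + 159.3 + 211.3 = 766.1.
The longest hop is 230.2; the others sum to 535.9. Since 230.2 ≤ 535.9, the path can fold back on itself completely, so the minimum distance is 0.

0 ≤ DH ≤ 766.1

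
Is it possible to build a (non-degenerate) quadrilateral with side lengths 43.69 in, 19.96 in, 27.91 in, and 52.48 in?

A quadrilateral exists iff every side is shorter than the sum of the others — equivalently, the longest side is less than the sum of the rest.
Longest side 52.48 < 91.56 (sum of the remaining 3), so yes.

Yes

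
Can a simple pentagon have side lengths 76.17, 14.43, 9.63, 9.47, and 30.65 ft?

For a pentagon, each side must be shorter than the sum of the others.
Here the longest side is 76.17, but the remaining 4 sides sum to only 64.18.

No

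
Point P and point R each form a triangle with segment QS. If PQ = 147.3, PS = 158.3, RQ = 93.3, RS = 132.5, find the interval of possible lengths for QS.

39.2 < QS < 225.8

From triangle PQS: |147.3 − 158.3| < QS < 147.3 + 158.3, i.e. 11.0 < QS < 305.6.
From triangle RQS: 39.2 < QS < 225.8.
Both must hold, so QS lies in the intersection.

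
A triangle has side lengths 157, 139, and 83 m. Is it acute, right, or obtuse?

acute

Compare the square of the longest side to the sum of squares of the other two: 83² + 139² = 26210 > 24649 = 157².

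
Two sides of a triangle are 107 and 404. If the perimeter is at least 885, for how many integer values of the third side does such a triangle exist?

137

Triangle inequality: 297 < x < 511. Perimeter ≥ 885 gives x ≥ 885 − 107 − 404 = 374.
So 374 ≤ x < 511; integers 374 through 510: 137 values.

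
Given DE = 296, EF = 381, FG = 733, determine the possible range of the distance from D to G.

The maximum is all hops collinear in one direction: 296 + 381 + 733 = 1410.
The longest hop is 733; the others sum to 677. Folding the others back against it leaves at least 733 − 677 = 56.

56 ≤ DG ≤ 1410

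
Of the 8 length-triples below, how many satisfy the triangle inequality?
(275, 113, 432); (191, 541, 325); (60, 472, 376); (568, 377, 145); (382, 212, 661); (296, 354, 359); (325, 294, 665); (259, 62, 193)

1

(113,275,432): 113+275 ≤ 432 → not valid
(191,325,541): 191+325 ≤ 541 → not valid
(60,376,472): 60+376 ≤ 472 → not valid
(145,377,568): 145+377 ≤ 568 → not valid
(212,382,661): 212+382 ≤ 661 → not valid
(296,354,359): 296+354 > 359 → valid
(294,325,665): 294+325 ≤ 665 → not valid
(62,193,259): 62+193 ≤ 259 → not valid
1 of the 8 triples forms a triangle.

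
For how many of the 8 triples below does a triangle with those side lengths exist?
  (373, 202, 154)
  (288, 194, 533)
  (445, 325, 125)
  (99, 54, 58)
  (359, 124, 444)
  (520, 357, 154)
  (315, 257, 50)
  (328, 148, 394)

4

(154,202,373): 154+202 ≤ 373 → not valid
(194,288,533): 194+288 ≤ 533 → not valid
(125,325,445): 125+325 > 445 → valid
(54,58,99): 54+58 > 99 → valid
(124,359,444): 124+359 > 444 → valid
(154,357,520): 154+357 ≤ 520 → not valid
(50,257,315): 50+257 ≤ 315 → not valid
(148,328,394): 148+328 > 394 → valid
4 of the 8 triples form a triangle.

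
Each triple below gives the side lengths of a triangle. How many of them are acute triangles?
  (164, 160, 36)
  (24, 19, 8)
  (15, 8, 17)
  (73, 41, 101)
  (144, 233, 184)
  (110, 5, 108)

(164,160,36): 36²+160² = 26896 = 164² → right
(24,19,8): 8²+19² = 425 < 576 = 24² → obtuse
(15,8,17): 8²+15² = 289 = 17² → right
(73,41,101): 41²+73² = 7010 < 10201 = 101² → obtuse
(144,233,184): 144²+184² = 54592 > 54289 = 233² → acute
(110,5,108): 5²+108² = 11689 < 12100 = 110² → obtuse
1 of the 6 is acute.

1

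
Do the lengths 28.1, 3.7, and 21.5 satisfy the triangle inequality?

No

The longest side is 28.1, but the other two sum to only 25.2.
25.2 < 28.1, so the triangle inequality fails.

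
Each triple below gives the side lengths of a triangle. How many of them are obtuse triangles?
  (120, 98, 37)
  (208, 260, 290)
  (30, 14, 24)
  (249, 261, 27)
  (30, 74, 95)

4

(120,98,37): 37²+98² = 10973 < 14400 = 120² → obtuse
(208,260,290): 208²+260² = 110864 > 84100 = 290² → acute
(30,14,24): 14²+24² = 772 < 900 = 30² → obtuse
(249,261,27): 27²+249² = 62730 < 68121 = 261² → obtuse
(30,74,95): 30²+74² = 6376 < 9025 = 95² → obtuse
4 of the 5 are obtuse.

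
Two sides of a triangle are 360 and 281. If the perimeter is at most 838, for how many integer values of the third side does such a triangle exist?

Triangle inequality: 79 < x < 641. Perimeter ≤ 838 gives x ≤ 838 − 360 − 281 = 197.
So 79 < x ≤ 197; integers 80 through 197: 118 values.

118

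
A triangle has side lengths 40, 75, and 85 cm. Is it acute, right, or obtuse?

right

Compare the square of the longest side to the sum of squares of the other two: 40² + 75² = 7225 = 85².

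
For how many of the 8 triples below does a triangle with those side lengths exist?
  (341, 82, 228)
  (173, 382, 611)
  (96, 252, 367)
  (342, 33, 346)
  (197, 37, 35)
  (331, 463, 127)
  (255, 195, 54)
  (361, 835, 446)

1

(82,228,341): 82+228 ≤ 341 → not valid
(173,382,611): 173+382 ≤ 611 → not valid
(96,252,367): 96+252 ≤ 367 → not valid
(33,342,346): 33+342 > 346 → valid
(35,37,197): 35+37 ≤ 197 → not valid
(127,331,463): 127+331 ≤ 463 → not valid
(54,195,255): 54+195 ≤ 255 → not valid
(361,446,835): 361+446 ≤ 835 → not valid
1 of the 8 triples forms a triangle.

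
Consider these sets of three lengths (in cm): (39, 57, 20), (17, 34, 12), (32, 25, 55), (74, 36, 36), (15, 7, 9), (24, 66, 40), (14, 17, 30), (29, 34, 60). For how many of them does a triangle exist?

5

(20,39,57): 20+39 > 57 → valid
(12,17,34): 12+17 ≤ 34 → not valid
(25,32,55): 25+32 > 55 → valid
(36,36,74): 36+36 ≤ 74 → not valid
(7,9,15): 7+9 > 15 → valid
(24,40,66): 24+40 ≤ 66 → not valid
(14,17,30): 14+17 > 30 → valid
(29,34,60): 29+34 > 60 → valid
5 of the 8 triples form a triangle.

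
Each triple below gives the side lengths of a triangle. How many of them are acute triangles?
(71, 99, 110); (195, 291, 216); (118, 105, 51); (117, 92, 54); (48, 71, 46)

(71,99,110): 71²+99² = 14842 > 12100 = 110² → acute
(195,291,216): 195²+216² = 84681 = 291² → right
(118,105,51): 51²+105² = 13626 < 13924 = 118² → obtuse
(117,92,54): 54²+92² = 11380 < 13689 = 117² → obtuse
(48,71,46): 46²+48² = 4420 < 5041 = 71² → obtuse
1 of the 5 is acute.

1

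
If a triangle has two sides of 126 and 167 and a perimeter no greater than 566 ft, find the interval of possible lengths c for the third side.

41 < c ≤ 273 ft

Triangle inequality alone gives 41 < c < 293.
The perimeter condition gives c ≤ 566 − 126 − 167 = 273.
Intersecting the two: 41 < c ≤ 273.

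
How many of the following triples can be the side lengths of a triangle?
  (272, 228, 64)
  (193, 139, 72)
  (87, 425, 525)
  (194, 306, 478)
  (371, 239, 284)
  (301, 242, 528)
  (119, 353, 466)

(64,228,272): 64+228 > 272 → valid
(72,139,193): 72+139 > 193 → valid
(87,425,525): 87+425 ≤ 525 → not valid
(194,306,478): 194+306 > 478 → valid
(239,284,371): 239+284 > 371 → valid
(242,301,528): 242+301 > 528 → valid
(119,353,466): 119+353 > 466 → valid
6 of the 7 triples form a triangle.

6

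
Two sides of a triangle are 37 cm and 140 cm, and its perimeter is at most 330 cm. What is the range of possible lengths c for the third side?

Triangle inequality alone gives 103 < c < 177.
The perimeter condition gives c ≤ 330 − 37 − 140 = 153.
Intersecting the two: 103 < c ≤ 153.

103 < c ≤ 153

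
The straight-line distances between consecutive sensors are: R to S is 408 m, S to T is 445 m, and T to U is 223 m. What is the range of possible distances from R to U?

0 ≤ RU ≤ 1076 m

The maximum is all hops collinear in one direction: 408 + 445 + 223 = 1076.
The longest hop is 445; the others sum to 631. Since 445 ≤ 631, the path can fold back on itself completely, so the minimum distance is 0.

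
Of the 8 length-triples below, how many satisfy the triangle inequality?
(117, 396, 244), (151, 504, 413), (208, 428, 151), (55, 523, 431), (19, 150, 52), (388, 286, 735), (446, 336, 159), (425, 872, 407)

(117,244,396): 117+244 ≤ 396 → not valid
(151,413,504): 151+413 > 504 → valid
(151,208,428): 151+208 ≤ 428 → not valid
(55,431,523): 55+431 ≤ 523 → not valid
(19,52,150): 19+52 ≤ 150 → not valid
(286,388,735): 286+388 ≤ 735 → not valid
(159,336,446): 159+336 > 446 → valid
(407,425,872): 407+425 ≤ 872 → not valid
2 of the 8 triples form a triangle.

2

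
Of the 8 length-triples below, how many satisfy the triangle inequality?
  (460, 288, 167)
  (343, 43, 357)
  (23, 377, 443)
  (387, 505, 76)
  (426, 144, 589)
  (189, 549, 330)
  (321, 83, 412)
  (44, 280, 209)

(167,288,460): 167+288 ≤ 460 → not valid
(43,343,357): 43+343 > 357 → valid
(23,377,443): 23+377 ≤ 443 → not valid
(76,387,505): 76+387 ≤ 505 → not valid
(144,426,589): 144+426 ≤ 589 → not valid
(189,330,549): 189+330 ≤ 549 → not valid
(83,321,412): 83+321 ≤ 412 → not valid
(44,209,280): 44+209 ≤ 280 → not valid
1 of the 8 triples forms a triangle.

1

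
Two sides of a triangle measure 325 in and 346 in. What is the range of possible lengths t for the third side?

21 < t < 671 (in)

By the triangle inequality, t must be less than 325 + 346 = 671 and greater than |325 − 346| = 21.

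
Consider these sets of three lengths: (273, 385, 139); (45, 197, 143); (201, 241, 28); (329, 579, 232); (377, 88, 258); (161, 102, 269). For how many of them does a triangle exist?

(139,273,385): 139+273 > 385 → valid
(45,143,197): 45+143 ≤ 197 → not valid
(28,201,241): 28+201 ≤ 241 → not valid
(232,329,579): 232+329 ≤ 579 → not valid
(88,258,377): 88+258 ≤ 377 → not valid
(102,161,269): 102+161 ≤ 269 → not valid
1 of the 6 triples forms a triangle.

1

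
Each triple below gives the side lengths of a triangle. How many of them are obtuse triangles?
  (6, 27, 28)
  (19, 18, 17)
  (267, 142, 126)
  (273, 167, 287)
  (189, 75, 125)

3

(6,27,28): 6²+27² = 765 < 784 = 28² → obtuse
(19,18,17): 17²+18² = 613 > 361 = 19² → acute
(267,142,126): 126²+142² = 36040 < 71289 = 267² → obtuse
(273,167,287): 167²+273² = 102418 > 82369 = 287² → acute
(189,75,125): 75²+125² = 21250 < 35721 = 189² → obtuse
3 of the 5 are obtuse.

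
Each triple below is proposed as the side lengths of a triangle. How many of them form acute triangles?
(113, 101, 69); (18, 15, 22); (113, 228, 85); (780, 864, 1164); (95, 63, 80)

3

(113,101,69): 69²+101² = 14962 > 12769 = 113² → acute
(18,15,22): 15²+18² = 549 > 484 = 22² → acute
(113,228,85): 85+113 ≤ 228, not a triangle
(780,864,1164): 780²+864² = 1354896 = 1164² → right
(95,63,80): 63²+80² = 10369 > 9025 = 95² → acute
3 of the 5 are acute.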